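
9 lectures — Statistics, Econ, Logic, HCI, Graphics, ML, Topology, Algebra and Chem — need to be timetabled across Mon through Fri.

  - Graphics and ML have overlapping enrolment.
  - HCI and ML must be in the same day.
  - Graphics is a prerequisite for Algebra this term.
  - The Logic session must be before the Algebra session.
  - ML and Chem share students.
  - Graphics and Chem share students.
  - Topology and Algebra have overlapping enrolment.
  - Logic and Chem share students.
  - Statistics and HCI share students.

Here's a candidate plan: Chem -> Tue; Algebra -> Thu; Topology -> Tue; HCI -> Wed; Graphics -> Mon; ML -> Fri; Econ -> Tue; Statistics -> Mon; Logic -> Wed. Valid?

The Logic session must be before the Algebra session — holds.
ML and Chem share students — holds.
Logic and Chem share students — holds.
Graphics and Chem share students — holds.
Statistics and HCI share students — holds.
Graphics and ML have overlapping enrolment — holds.
Topology and Algebra have overlapping enrolment — holds.
HCI and ML must be in the same day — violated.
Graphics is a prerequisite for Algebra this term — holds.

No — it violates: HCI and ML must be in the same day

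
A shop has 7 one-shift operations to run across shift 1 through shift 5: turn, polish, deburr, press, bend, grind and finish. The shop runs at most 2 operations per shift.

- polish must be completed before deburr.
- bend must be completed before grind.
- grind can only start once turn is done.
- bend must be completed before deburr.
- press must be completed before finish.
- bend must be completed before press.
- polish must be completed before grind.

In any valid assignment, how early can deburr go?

Precedence pushes deburr to at least shift 2.
deburr at shift 2 is achievable: press -> shift 3; deburr -> shift 2; finish -> shift 4; grind -> shift 3; bend -> shift 1; turn -> shift 2; polish -> shift 1.

shift 2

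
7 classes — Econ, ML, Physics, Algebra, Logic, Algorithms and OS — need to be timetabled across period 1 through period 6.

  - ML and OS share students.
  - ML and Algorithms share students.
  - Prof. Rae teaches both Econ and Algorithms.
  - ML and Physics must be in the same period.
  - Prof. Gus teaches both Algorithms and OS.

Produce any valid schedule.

OS -> period 3; Physics -> period 1; Algorithms -> period 2; Econ -> period 1; ML -> period 1; Logic -> period 1; Algebra -> period 1

Checking: Algorithms(period 2) != OS(period 3); Econ(period 1) != Algorithms(period 2); ML(period 1) != OS(period 3); ML(period 1) != Algorithms(period 2); ML = Physics = period 1.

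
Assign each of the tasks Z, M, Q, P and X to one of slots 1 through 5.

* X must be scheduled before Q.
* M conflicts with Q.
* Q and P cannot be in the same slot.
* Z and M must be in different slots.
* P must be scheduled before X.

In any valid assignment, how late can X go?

4

Precedence pushes X to at least 2; downstream work caps X at 4.
X at 4 is achievable: Q=5, M=2, P=1, Z=1, X=4.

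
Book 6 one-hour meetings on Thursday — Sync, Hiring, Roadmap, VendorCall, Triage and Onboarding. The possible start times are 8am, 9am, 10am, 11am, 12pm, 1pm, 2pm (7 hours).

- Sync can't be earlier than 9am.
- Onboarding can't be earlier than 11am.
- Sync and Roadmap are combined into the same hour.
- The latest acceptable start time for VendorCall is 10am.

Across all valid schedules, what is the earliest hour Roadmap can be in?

Roadmap must be in the same hour as Sync, which can't be before 9am, so Roadmap is at least 9am.
Roadmap at 9am is achievable: Hiring=8am, Sync=9am, Roadmap=9am, Triage=8am, Onboarding=11am, VendorCall=8am.

9am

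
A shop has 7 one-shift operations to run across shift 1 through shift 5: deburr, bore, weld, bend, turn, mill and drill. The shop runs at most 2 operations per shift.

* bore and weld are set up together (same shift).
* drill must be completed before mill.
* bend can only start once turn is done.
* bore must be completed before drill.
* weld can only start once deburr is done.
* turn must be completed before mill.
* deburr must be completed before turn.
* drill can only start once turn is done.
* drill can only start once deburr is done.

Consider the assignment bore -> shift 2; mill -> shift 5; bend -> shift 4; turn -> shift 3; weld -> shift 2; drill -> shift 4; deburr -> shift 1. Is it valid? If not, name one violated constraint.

Valid

bore and weld are set up together (same shift) — holds.
drill can only start once deburr is done — holds.
drill must be completed before mill — holds.
drill can only start once turn is done — holds.
bore must be completed before drill — holds.
bend can only start once turn is done — holds.
deburr must be completed before turn — holds.
weld can only start once deburr is done — holds.
turn must be completed before mill — holds.
The shop runs at most 2 operations per shift — holds.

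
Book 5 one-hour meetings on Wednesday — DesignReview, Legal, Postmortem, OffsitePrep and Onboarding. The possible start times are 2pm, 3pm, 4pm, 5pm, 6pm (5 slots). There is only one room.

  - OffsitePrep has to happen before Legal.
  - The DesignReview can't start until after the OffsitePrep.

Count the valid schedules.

Splitting on DesignReview: it can be 3pm (6), 4pm (10), 5pm (12), 6pm (12). Listing each branch's schedules as (Legal, Postmortem, OffsitePrep, Onboarding):
DesignReview=3pm: (4pm,5pm,2pm,6pm) (4pm,6pm,2pm,5pm) (5pm,4pm,2pm,6pm) (5pm,6pm,2pm,4pm) (6pm,4pm,2pm,5pm) (6pm,5pm,2pm,4pm) — 6.
DesignReview=4pm: (3pm,5pm,2pm,6pm) (3pm,6pm,2pm,5pm) (5pm,2pm,3pm,6pm) (5pm,3pm,2pm,6pm) (5pm,6pm,2pm,3pm) (5pm,6pm,3pm,2pm) (6pm,2pm,3pm,5pm) (6pm,3pm,2pm,5pm) (6pm,5pm,2pm,3pm) (6pm,5pm,3pm,2pm) — 10.
DesignReview=5pm: (3pm,4pm,2pm,6pm) (3pm,6pm,2pm,4pm) (4pm,2pm,3pm,6pm) (4pm,3pm,2pm,6pm) (4pm,6pm,2pm,3pm) (4pm,6pm,3pm,2pm) (6pm,2pm,3pm,4pm) (6pm,2pm,4pm,3pm) (6pm,3pm,2pm,4pm) (6pm,3pm,4pm,2pm) (6pm,4pm,2pm,3pm) (6pm,4pm,3pm,2pm) — 12.
DesignReview=6pm: (3pm,4pm,2pm,5pm) (3pm,5pm,2pm,4pm) (4pm,2pm,3pm,5pm) (4pm,3pm,2pm,5pm) (4pm,5pm,2pm,3pm) (4pm,5pm,3pm,2pm) (5pm,2pm,3pm,4pm) (5pm,2pm,4pm,3pm) (5pm,3pm,2pm,4pm) (5pm,3pm,4pm,2pm) (5pm,4pm,2pm,3pm) (5pm,4pm,3pm,2pm) — 12.
Summing: 6 + 10 + 12 + 12 = 40.

40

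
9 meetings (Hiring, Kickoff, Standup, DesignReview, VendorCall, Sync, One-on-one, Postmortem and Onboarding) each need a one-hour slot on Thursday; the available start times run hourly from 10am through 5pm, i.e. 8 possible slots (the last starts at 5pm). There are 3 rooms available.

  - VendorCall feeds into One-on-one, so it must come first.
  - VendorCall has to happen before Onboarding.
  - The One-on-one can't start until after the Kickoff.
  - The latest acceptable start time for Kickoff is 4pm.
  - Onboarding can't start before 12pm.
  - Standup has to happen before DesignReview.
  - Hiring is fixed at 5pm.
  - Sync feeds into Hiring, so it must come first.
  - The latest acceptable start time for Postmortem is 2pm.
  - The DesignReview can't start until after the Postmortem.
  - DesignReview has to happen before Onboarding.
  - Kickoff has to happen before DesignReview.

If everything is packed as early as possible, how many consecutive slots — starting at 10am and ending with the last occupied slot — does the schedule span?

The precedence chain requires at least 3 distinct slots.
With at most 3 per slot and 9 meetings, at least 3 slots are needed.
Hiring can't be placed before 5pm — that is slot 8 counting from 10am — so the schedule must run through at least 8 slots.
8 works (last occupied slot: 5pm): for example One-on-one in 12pm; Kickoff in 10am; Standup in 10am; VendorCall in 11am; Sync in 11am; Hiring in 5pm; Postmortem in 10am; Onboarding in 12pm; DesignReview in 11am.

8 slots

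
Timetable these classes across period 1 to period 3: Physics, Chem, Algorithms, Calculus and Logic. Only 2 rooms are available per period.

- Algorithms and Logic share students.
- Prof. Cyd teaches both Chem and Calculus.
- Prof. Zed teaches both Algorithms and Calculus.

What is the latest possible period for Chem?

Chem at period 3 is achievable: Logic=period 2; Algorithms=period 1; Chem=period 3; Calculus=period 2; Physics=period 1.

period 3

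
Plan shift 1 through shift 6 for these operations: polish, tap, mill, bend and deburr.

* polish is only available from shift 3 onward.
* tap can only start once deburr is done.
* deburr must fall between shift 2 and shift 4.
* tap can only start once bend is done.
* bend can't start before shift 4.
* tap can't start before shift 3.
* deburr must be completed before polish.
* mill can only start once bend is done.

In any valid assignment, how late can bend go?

shift 5

Bend is available from shift 4; downstream work caps bend at shift 5.
bend at shift 5 is achievable: polish -> shift 3; deburr -> shift 2; tap -> shift 6; mill -> shift 6; bend -> shift 5.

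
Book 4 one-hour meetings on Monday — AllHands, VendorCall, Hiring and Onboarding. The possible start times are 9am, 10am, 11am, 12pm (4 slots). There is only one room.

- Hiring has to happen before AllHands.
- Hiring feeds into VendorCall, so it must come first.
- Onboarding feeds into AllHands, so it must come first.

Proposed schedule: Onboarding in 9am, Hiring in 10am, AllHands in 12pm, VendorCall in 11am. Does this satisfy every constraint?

Onboarding feeds into AllHands, so it must come first — holds.
There is only one room — holds.
Hiring has to happen before AllHands — holds.
Hiring feeds into VendorCall, so it must come first — holds.

Yes, all constraints hold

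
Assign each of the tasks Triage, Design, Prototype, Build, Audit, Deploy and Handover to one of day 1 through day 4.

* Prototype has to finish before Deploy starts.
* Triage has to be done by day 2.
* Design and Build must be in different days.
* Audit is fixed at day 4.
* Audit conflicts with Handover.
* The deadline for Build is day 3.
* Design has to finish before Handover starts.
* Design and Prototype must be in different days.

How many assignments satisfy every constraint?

40

Splitting on Triage: it can be day 1 (20), day 2 (20). Listing each branch's schedules as (Design, Prototype, Build, Audit, Deploy, Handover) by day number:
Triage=day 1: (1,2,2,4,3,2) (1,2,2,4,3,3) (1,2,2,4,4,2) (1,2,2,4,4,3) (1,2,3,4,3,2) (1,2,3,4,3,3) (1,2,3,4,4,2) (1,2,3,4,4,3) (1,3,2,4,4,2) (1,3,2,4,4,3) (1,3,3,4,4,2) (1,3,3,4,4,3) (2,1,1,4,2,3) (2,1,1,4,3,3) (2,1,1,4,4,3) (2,1,3,4,2,3) (2,1,3,4,3,3) (2,1,3,4,4,3) (2,3,1,4,4,3) (2,3,3,4,4,3) — 20.
Triage=day 2: (1,2,2,4,3,2) (1,2,2,4,3,3) (1,2,2,4,4,2) (1,2,2,4,4,3) (1,2,3,4,3,2) (1,2,3,4,3,3) (1,2,3,4,4,2) (1,2,3,4,4,3) (1,3,2,4,4,2) (1,3,2,4,4,3) (1,3,3,4,4,2) (1,3,3,4,4,3) (2,1,1,4,2,3) (2,1,1,4,3,3) (2,1,1,4,4,3) (2,1,3,4,2,3) (2,1,3,4,3,3) (2,1,3,4,4,3) (2,3,1,4,4,3) (2,3,3,4,4,3) — 20.
Summing: 20 + 20 = 40.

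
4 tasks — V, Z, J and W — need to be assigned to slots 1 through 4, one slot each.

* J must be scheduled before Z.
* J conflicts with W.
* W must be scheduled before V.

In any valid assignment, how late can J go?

3

Downstream work caps J at 3.
J at 3 is achievable: V in 2, Z in 4, W in 1, J in 3.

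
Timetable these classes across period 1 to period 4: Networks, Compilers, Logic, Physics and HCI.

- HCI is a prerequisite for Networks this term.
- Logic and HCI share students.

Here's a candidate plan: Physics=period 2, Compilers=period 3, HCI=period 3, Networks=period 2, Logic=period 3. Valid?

No — it violates: HCI is a prerequisite for Networks this term

Logic and HCI share students — violated.
HCI is a prerequisite for Networks this term — violated.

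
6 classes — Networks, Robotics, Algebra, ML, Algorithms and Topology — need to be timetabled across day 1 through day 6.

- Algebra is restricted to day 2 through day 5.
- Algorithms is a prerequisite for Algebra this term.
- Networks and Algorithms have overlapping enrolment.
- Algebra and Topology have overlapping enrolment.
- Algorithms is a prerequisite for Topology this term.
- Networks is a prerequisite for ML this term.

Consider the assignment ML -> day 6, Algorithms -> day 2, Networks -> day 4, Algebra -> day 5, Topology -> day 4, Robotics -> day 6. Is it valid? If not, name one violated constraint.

Algorithms is a prerequisite for Topology this term — holds.
Networks is a prerequisite for ML this term — holds.
Algebra and Topology have overlapping enrolment — holds.
Algorithms is a prerequisite for Algebra this term — holds.
Algebra is restricted to day 2 through day 5 — holds.
Networks and Algorithms have overlapping enrolment — holds.

Yes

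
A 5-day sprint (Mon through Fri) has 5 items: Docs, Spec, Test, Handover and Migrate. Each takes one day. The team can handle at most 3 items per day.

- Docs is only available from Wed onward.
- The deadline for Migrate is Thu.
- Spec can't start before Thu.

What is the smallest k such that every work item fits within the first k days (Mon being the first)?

With at most 3 per day and 5 work items, at least 2 days are needed.
Spec can't be placed before Thu — that is day 4 counting from Mon — so the schedule must run through at least 4 days.
4 works (last occupied day: Thu): for example Spec in Thu; Docs in Wed; Migrate in Mon; Test in Mon; Handover in Mon.

4 days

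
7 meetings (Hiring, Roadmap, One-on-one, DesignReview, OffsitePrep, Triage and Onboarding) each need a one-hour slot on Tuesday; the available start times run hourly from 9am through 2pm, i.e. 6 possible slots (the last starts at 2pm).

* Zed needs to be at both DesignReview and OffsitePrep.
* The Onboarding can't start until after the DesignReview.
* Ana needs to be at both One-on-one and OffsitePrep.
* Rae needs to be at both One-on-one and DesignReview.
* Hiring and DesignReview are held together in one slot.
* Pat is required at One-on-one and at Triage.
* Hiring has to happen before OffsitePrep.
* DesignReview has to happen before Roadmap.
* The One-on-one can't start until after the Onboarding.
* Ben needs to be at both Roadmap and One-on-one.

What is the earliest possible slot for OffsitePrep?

Precedence pushes OffsitePrep to at least 10am.
OffsitePrep at 10am is achievable: One-on-one=11am; Roadmap=10am; Triage=9am; Hiring=9am; OffsitePrep=10am; DesignReview=9am; Onboarding=10am.

10am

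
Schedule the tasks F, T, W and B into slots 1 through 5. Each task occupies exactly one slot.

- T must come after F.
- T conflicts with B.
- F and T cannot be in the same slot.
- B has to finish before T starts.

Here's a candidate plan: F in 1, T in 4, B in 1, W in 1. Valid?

Yes, all constraints hold

T conflicts with B — holds.
B has to finish before T starts — holds.
T must come after F — holds.
F and T cannot be in the same slot — holds.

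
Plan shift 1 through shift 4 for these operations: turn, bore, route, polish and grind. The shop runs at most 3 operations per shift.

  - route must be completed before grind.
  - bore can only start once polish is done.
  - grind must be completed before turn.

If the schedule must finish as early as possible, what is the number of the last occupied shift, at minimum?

3

The precedence chain requires at least 3 distinct shifts.
With at most 3 per shift and 5 operations, at least 2 shifts are needed.
3 works (last occupied shift: shift 3): for example bore in shift 2; turn in shift 3; grind in shift 2; polish in shift 1; route in shift 1.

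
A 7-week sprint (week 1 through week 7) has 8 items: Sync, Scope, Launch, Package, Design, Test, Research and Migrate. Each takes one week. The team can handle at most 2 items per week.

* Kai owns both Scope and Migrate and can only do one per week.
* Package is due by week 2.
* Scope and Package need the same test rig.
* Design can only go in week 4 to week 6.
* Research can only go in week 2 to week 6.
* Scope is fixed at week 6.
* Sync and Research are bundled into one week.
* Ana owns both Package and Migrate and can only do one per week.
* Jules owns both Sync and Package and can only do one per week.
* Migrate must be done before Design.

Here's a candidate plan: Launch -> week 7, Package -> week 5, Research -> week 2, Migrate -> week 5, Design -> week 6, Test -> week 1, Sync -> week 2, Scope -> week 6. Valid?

The team can handle at most 2 items per week — holds.
Kai owns both Scope and Migrate and can only do one per week — holds.
Scope is fixed at week 6 — holds.
Jules owns both Sync and Package and can only do one per week — holds.
Sync and Research are bundled into one week — holds.
Design can only go in week 4 to week 6 — holds.
Package is due by week 2 — violated.
Ana owns both Package and Migrate and can only do one per week — violated.
Scope and Package need the same test rig — holds.
Research can only go in week 2 to week 6 — holds.
Migrate must be done before Design — holds.

No. Package is due by week 2 is not satisfied.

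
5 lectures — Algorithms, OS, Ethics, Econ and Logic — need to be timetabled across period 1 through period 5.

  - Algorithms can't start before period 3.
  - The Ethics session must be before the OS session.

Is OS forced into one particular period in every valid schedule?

No

OS can be period 2 (e.g. Algorithms in period 3; Logic in period 1; Econ in period 1; Ethics in period 1; OS in period 2) or period 3 (e.g. OS -> period 3, Logic -> period 1, Ethics -> period 1, Algorithms -> period 3, Econ -> period 1).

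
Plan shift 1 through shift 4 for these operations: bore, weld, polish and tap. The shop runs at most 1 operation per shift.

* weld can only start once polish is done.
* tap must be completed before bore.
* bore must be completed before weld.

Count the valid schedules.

3

Enumerating: bore in shift 2, weld in shift 4, tap in shift 1, polish in shift 3 | polish -> shift 1, tap -> shift 2, bore -> shift 3, weld -> shift 4 | weld in shift 4; polish in shift 2; tap in shift 1; bore in shift 3.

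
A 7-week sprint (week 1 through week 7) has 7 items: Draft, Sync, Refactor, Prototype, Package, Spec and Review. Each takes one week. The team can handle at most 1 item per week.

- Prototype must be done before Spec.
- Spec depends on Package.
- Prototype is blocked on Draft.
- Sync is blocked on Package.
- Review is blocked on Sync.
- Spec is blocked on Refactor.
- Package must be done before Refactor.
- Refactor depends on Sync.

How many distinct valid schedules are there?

40

Splitting on Draft: it can be week 1 (14), week 2 (11), week 3 (8), week 4 (5), week 5 (2). Listing each branch's schedules as (Sync, Refactor, Prototype, Package, Spec, Review) by week number:
Draft=week 1: (3,4,5,2,6,7) (3,4,5,2,7,6) (3,4,6,2,7,5) (3,5,4,2,6,7) (3,5,4,2,7,6) (3,5,6,2,7,4) (3,6,4,2,7,5) (3,6,5,2,7,4) (4,5,2,3,6,7) (4,5,2,3,7,6) (4,5,3,2,6,7) (4,5,3,2,7,6) (4,6,2,3,7,5) (4,6,3,2,7,5) — 14.
Draft=week 2: (3,4,5,1,6,7) (3,4,5,1,7,6) (3,4,6,1,7,5) (3,5,4,1,6,7) (3,5,4,1,7,6) (3,5,6,1,7,4) (3,6,4,1,7,5) (3,6,5,1,7,4) (4,5,3,1,6,7) (4,5,3,1,7,6) (4,6,3,1,7,5) — 11.
Draft=week 3: (2,4,5,1,6,7) (2,4,5,1,7,6) (2,4,6,1,7,5) (2,5,4,1,6,7) (2,5,4,1,7,6) (2,5,6,1,7,4) (2,6,4,1,7,5) (2,6,5,1,7,4) — 8.
Draft=week 4: (2,3,5,1,6,7) (2,3,5,1,7,6) (2,3,6,1,7,5) (2,5,6,1,7,3) (2,6,5,1,7,3) — 5.
Draft=week 5: (2,3,6,1,7,4) (2,4,6,1,7,3) — 2.
Summing: 14 + 11 + 8 + 5 + 2 = 40.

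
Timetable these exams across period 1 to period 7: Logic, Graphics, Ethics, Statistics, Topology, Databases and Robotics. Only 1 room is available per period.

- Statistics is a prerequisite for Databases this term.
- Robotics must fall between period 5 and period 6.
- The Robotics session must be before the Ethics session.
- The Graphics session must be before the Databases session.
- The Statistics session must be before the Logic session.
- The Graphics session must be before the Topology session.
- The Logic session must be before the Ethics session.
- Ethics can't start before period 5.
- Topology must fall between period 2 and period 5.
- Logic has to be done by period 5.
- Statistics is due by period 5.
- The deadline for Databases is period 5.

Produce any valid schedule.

Topology -> period 2; Logic -> period 4; Ethics -> period 7; Statistics -> period 3; Robotics -> period 6; Graphics -> period 1; Databases -> period 5

Checking: Graphics(period 1) before Databases(period 5); Logic(period 4) before Ethics(period 7); Robotics(period 6) before Ethics(period 7); Graphics(period 1) before Topology(period 2); Statistics(period 3) before Databases(period 5); Statistics(period 3) before Logic(period 4); Topology=period 2 in [period 2,period 5]; Ethics=period 7 in [period 5,period 7]; Statistics=period 3 in [period 1,period 5]; Robotics=period 6 in [period 5,period 6]; Databases=period 5 in [period 1,period 5]; Logic=period 4 in [period 1,period 5]; max 1 per period (cap 1).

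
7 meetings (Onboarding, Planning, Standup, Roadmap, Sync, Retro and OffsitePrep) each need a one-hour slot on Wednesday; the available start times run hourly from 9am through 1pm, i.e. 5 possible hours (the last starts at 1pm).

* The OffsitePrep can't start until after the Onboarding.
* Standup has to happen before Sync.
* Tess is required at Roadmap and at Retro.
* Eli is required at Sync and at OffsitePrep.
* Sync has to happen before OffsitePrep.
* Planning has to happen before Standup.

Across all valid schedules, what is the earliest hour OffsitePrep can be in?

12pm

Precedence pushes OffsitePrep to at least 12pm.
OffsitePrep at 12pm is achievable: Sync=11am; Onboarding=9am; Planning=9am; Roadmap=9am; Standup=10am; OffsitePrep=12pm; Retro=10am.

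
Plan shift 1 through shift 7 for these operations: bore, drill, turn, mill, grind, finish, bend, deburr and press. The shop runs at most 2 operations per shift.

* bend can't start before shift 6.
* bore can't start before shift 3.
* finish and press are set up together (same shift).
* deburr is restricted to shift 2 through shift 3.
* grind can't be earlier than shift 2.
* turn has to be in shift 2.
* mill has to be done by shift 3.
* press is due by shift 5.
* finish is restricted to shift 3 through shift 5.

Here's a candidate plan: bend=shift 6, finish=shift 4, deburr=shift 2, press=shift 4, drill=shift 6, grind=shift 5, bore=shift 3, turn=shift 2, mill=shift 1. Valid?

Valid

bend can't start before shift 6 — holds.
deburr is restricted to shift 2 through shift 3 — holds.
finish and press are set up together (same shift) — holds.
mill has to be done by shift 3 — holds.
grind can't be earlier than shift 2 — holds.
press is due by shift 5 — holds.
bore can't start before shift 3 — holds.
turn has to be in shift 2 — holds.
finish is restricted to shift 3 through shift 5 — holds.
The shop runs at most 2 operations per shift — holds.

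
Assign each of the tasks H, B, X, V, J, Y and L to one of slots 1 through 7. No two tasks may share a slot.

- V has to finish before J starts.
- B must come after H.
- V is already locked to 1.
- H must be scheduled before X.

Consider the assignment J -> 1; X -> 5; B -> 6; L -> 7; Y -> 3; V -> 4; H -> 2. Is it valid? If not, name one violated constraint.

Invalid. V has to finish before J starts.

V has to finish before J starts — violated.
V is already locked to 1 — violated.
No two tasks may share a slot — holds.
H must be scheduled before X — holds.
B must come after H — holds.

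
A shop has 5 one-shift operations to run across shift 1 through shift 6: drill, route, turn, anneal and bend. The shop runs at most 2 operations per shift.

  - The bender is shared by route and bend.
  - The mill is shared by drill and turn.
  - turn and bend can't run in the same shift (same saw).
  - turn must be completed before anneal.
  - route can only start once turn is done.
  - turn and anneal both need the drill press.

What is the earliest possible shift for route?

shift 2

Precedence pushes route to at least shift 2.
route at shift 2 is achievable: route in shift 2; turn in shift 1; anneal in shift 2; drill in shift 3; bend in shift 3.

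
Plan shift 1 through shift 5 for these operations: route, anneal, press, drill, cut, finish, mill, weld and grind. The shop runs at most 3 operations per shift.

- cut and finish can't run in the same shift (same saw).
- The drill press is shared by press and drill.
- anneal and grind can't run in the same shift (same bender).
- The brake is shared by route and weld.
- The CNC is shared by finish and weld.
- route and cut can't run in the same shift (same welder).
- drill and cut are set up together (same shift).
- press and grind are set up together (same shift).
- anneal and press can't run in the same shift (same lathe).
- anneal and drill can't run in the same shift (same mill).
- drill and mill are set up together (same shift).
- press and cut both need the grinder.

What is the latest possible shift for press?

shift 5

press at shift 5 is achievable: weld in shift 3; anneal in shift 1; drill in shift 2; cut in shift 2; press in shift 5; mill in shift 2; finish in shift 1; route in shift 1; grind in shift 5.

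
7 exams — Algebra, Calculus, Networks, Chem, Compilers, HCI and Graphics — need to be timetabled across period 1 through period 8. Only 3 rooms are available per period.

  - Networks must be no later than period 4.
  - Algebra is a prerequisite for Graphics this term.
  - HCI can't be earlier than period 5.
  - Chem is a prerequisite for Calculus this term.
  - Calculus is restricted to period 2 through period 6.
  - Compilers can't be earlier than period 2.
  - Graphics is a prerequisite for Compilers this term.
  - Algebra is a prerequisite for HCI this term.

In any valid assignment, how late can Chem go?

Downstream work caps Chem at period 5.
Chem at period 5 is achievable: Networks=period 1; Chem=period 5; Algebra=period 1; Compilers=period 3; Calculus=period 6; HCI=period 5; Graphics=period 2.

period 5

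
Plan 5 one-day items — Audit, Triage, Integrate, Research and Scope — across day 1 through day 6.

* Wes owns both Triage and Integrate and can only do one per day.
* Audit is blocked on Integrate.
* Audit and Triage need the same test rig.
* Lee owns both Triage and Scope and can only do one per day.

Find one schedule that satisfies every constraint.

Research in day 1; Scope in day 1; Integrate in day 1; Triage in day 3; Audit in day 2

Checking: Integrate(day 1) before Audit(day 2); Triage(day 3) != Scope(day 1); Triage(day 3) != Integrate(day 1); Audit(day 2) != Triage(day 3).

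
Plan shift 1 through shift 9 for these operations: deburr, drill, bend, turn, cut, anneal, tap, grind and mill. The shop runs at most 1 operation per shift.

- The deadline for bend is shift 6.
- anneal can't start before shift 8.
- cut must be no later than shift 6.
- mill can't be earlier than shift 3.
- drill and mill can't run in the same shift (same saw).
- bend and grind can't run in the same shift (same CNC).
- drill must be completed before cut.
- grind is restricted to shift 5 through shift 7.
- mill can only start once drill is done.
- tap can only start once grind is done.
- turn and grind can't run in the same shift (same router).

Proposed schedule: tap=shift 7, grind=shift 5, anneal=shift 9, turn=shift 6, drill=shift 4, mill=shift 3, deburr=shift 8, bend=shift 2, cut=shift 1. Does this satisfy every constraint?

No. drill must be completed before cut is not satisfied.

cut must be no later than shift 6 — holds.
mill can only start once drill is done — violated.
anneal can't start before shift 8 — holds.
drill and mill can't run in the same shift (same saw) — holds.
tap can only start once grind is done — holds.
The deadline for bend is shift 6 — holds.
grind is restricted to shift 5 through shift 7 — holds.
turn and grind can't run in the same shift (same router) — holds.
drill must be completed before cut — violated.
mill can't be earlier than shift 3 — holds.
The shop runs at most 1 operation per shift — holds.
bend and grind can't run in the same shift (same CNC) — holds.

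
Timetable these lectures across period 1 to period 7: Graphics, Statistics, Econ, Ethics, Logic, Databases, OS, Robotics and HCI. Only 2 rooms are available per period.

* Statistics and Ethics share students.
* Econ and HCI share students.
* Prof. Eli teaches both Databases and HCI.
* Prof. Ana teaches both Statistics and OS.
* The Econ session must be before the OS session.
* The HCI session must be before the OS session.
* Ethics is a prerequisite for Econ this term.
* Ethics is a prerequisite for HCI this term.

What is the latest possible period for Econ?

period 6

Precedence pushes Econ to at least period 2; downstream work caps Econ at period 6.
Econ at period 6 is achievable: Logic in period 3; HCI in period 2; Databases in period 3; Robotics in period 4; Statistics in period 2; Ethics in period 1; OS in period 7; Econ in period 6; Graphics in period 1.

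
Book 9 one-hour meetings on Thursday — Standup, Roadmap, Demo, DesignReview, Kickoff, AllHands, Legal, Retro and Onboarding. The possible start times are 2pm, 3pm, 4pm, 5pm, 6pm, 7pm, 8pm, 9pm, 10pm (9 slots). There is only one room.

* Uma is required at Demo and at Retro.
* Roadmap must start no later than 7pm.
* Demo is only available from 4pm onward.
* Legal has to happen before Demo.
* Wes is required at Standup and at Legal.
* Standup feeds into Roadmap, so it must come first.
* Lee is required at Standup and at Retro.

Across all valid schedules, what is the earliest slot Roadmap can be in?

3pm

Precedence pushes Roadmap to at least 3pm; Roadmap's own window allows nothing later than 7pm.
Roadmap at 3pm is achievable: Demo in 5pm; Onboarding in 10pm; DesignReview in 6pm; Kickoff in 7pm; Retro in 9pm; Legal in 4pm; Standup in 2pm; AllHands in 8pm; Roadmap in 3pm.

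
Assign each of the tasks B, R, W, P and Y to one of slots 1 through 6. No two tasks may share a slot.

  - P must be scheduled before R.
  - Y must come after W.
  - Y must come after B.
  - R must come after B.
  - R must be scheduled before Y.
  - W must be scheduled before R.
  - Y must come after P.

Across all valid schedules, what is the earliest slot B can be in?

Downstream work caps B at 4.
B at 1 is achievable: W -> 2, B -> 1, P -> 3, Y -> 5, R -> 4.

1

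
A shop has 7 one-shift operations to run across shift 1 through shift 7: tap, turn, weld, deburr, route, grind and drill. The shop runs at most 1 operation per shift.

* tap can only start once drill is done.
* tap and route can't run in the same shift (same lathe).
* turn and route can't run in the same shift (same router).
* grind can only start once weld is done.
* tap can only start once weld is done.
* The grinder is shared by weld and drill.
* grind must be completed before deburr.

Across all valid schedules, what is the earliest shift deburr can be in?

Precedence pushes deburr to at least shift 3.
deburr at shift 3 is achievable: weld in shift 1, drill in shift 4, deburr in shift 3, route in shift 7, tap in shift 5, turn in shift 6, grind in shift 2.

shift 3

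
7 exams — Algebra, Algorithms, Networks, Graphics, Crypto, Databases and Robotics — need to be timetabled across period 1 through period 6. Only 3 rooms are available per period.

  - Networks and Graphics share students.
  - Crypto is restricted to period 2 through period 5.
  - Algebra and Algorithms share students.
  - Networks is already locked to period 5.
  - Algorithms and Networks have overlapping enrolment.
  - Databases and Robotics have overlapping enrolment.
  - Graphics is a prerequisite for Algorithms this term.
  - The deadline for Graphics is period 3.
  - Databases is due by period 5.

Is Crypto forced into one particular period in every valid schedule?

Crypto can be period 2 (e.g. Databases=period 1; Crypto=period 2; Networks=period 5; Algebra=period 1; Graphics=period 1; Robotics=period 2; Algorithms=period 2) or period 3 (e.g. Robotics -> period 2; Networks -> period 5; Crypto -> period 3; Graphics -> period 1; Algorithms -> period 2; Databases -> period 1; Algebra -> period 1).

No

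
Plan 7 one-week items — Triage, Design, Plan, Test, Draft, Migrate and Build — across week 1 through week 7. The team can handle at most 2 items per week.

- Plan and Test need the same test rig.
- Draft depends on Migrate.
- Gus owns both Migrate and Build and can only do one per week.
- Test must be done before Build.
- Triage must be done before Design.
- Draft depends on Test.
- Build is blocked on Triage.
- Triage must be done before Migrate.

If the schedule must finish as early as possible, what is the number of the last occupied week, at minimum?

week 4

The precedence chain requires at least 3 distinct weeks.
With at most 2 per week and 7 tasks, at least 4 weeks are needed.
4 works (last occupied week: week 4): for example Build -> week 3, Triage -> week 1, Design -> week 2, Test -> week 1, Plan -> week 4, Draft -> week 3, Migrate -> week 2.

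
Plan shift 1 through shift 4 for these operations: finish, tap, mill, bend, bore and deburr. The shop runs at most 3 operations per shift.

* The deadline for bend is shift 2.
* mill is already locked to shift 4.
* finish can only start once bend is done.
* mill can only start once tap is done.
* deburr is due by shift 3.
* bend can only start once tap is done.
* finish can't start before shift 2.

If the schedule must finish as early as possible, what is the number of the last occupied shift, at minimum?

The precedence chain requires at least 3 distinct shifts.
With at most 3 per shift and 6 operations, at least 2 shifts are needed.
mill can't be placed before shift 4, so the schedule must run through at least shift 4.
4 works (last occupied shift: shift 4): for example mill=shift 4, deburr=shift 1, finish=shift 3, bore=shift 1, tap=shift 1, bend=shift 2.

shift 4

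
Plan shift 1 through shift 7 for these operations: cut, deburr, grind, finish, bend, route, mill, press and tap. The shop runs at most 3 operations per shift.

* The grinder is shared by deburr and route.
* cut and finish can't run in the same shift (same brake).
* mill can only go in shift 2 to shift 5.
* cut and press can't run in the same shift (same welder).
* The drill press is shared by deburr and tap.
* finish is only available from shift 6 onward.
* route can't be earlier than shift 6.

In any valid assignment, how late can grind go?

shift 7

grind at shift 7 is achievable: tap in shift 2, press in shift 2, finish in shift 6, bend in shift 1, grind in shift 7, deburr in shift 1, mill in shift 2, route in shift 6, cut in shift 1.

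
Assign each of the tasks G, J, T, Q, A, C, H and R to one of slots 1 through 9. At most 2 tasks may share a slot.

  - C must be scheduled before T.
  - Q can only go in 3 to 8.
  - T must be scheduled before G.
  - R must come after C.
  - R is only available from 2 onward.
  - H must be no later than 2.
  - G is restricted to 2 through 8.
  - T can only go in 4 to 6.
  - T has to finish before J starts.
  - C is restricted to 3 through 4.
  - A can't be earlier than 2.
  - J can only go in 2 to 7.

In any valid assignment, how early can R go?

4

R is available from 2; precedence pushes R to at least 4.
R at 4 is achievable: H in 1, J in 5, T in 4, R in 4, G in 5, C in 3, A in 2, Q in 3.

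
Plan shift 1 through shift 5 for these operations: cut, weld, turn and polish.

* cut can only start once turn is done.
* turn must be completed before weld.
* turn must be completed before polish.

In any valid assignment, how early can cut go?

Precedence pushes cut to at least shift 2.
cut at shift 2 is achievable: weld -> shift 2; polish -> shift 2; cut -> shift 2; turn -> shift 1.

shift 2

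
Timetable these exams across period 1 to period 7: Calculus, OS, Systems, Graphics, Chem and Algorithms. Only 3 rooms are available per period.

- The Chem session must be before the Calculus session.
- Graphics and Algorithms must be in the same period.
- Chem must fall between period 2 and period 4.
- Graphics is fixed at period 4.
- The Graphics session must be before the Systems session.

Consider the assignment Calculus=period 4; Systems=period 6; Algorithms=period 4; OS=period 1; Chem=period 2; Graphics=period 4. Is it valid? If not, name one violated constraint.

Yes, all constraints hold

Chem must fall between period 2 and period 4 — holds.
Graphics and Algorithms must be in the same period — holds.
The Chem session must be before the Calculus session — holds.
Only 3 rooms are available per period — holds.
Graphics is fixed at period 4 — holds.
The Graphics session must be before the Systems session — holds.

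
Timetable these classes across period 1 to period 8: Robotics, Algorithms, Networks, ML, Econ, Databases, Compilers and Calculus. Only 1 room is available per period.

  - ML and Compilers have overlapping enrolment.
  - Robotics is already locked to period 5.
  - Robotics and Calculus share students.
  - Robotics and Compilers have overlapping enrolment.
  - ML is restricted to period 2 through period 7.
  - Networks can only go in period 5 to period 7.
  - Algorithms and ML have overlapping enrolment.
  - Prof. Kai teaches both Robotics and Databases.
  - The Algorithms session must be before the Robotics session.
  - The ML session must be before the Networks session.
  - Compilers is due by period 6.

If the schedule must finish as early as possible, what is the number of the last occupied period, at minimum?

8

The precedence chain requires at least 2 distinct periods.
With at most 1 per period and 8 classes, at least 8 periods are needed.
Robotics can't be placed before period 5, so the schedule must run through at least period 5.
8 works (last occupied period: period 8): for example Econ in period 4, Networks in period 6, Robotics in period 5, Databases in period 7, Calculus in period 8, Algorithms in period 3, Compilers in period 1, ML in period 2.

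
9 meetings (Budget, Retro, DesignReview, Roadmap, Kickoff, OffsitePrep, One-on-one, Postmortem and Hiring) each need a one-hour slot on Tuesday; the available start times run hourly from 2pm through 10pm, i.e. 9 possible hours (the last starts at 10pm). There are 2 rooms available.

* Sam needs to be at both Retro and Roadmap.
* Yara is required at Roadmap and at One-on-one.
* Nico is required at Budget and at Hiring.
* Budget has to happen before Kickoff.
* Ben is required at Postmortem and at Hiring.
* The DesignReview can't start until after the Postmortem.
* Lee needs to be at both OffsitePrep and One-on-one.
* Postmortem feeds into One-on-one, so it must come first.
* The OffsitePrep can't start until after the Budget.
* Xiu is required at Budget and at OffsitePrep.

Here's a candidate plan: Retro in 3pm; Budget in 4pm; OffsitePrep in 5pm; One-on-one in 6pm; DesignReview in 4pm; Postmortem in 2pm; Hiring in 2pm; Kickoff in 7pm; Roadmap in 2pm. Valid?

No. Ben is required at Postmortem and at Hiring is not satisfied.

Lee needs to be at both OffsitePrep and One-on-one — holds.
The DesignReview can't start until after the Postmortem — holds.
Postmortem feeds into One-on-one, so it must come first — holds.
Sam needs to be at both Retro and Roadmap — holds.
Budget has to happen before Kickoff — holds.
Yara is required at Roadmap and at One-on-one — holds.
The OffsitePrep can't start until after the Budget — holds.
There are 2 rooms available — violated.
Nico is required at Budget and at Hiring — holds.
Ben is required at Postmortem and at Hiring — violated.
Xiu is required at Budget and at OffsitePrep — holds.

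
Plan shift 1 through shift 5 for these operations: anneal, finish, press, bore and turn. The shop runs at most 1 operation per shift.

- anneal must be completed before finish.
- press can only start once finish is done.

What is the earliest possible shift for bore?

bore at shift 1 is achievable: press in shift 4; bore in shift 1; finish in shift 3; turn in shift 5; anneal in shift 2.

shift 1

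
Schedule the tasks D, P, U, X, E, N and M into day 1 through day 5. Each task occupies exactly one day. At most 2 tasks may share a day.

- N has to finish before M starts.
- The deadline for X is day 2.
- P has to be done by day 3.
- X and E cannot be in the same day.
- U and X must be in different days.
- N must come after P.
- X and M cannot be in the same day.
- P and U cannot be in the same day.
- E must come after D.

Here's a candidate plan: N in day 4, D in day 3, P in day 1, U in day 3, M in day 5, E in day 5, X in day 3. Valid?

No — it violates: U and X must be in different days

P has to be done by day 3 — holds.
X and M cannot be in the same day — holds.
At most 2 tasks may share a day — violated.
P and U cannot be in the same day — holds.
X and E cannot be in the same day — holds.
U and X must be in different days — violated.
N has to finish before M starts — holds.
E must come after D — holds.
N must come after P — holds.
The deadline for X is day 2 — violated.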